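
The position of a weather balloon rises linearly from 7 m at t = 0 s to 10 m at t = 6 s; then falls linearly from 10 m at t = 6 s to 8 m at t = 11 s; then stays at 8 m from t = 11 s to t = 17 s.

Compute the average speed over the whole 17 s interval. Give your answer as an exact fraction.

5/17 m/s

Average speed = (total path length)/(elapsed time); on a piecewise-linear x-t graph the path length is Σ|Δx|.
0–6 s: |Δx| = |10 − 7| = 3 m
6–11 s: |Δx| = |8 − 10| = 2 m
11–17 s: |Δx| = |8 − 8| = 0 m
Total path = 5 m; average speed = 5/17 = 5/17 m/s.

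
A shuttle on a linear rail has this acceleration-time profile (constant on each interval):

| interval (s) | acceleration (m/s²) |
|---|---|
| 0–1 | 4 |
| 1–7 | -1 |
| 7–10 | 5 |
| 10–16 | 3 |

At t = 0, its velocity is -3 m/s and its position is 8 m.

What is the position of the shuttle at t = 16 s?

116.5 m

On each constant-a segment, Δv = aΔt and Δx = v₀Δt + ½aΔt²; chain segment to segment.
0–1 s: v starts -3 m/s; Δx = -3·1 + ½·4·1² = -1 m; v ends 1 m/s.
1–7 s: v starts 1 m/s; Δx = 1·6 + ½·-1·6² = -12 m; v ends -5 m/s.
7–10 s: v starts -5 m/s; Δx = -5·3 + ½·5·3² = 7.5 m; v ends 10 m/s.
10–16 s: v starts 10 m/s; Δx = 10·6 + ½·3·6² = 114 m; v ends 28 m/s.
x(16) = 8 + Σ Δx = 116.5 m.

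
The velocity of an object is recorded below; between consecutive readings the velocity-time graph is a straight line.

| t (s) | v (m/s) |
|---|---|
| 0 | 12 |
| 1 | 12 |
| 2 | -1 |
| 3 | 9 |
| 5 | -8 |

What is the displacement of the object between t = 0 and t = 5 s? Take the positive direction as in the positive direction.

Net displacement equals the area under the velocity-time graph (areas below the axis count negative).
0–1 s: 12 × 1 = 12 m
1–2 s: ½(12 + -1)(1) = 5.5 m
2–3 s: ½(-1 + 9)(1) = 4 m
3–5 s: ½(9 + -8)(2) = 1 m
Net displacement = 22.5 m

22.5 m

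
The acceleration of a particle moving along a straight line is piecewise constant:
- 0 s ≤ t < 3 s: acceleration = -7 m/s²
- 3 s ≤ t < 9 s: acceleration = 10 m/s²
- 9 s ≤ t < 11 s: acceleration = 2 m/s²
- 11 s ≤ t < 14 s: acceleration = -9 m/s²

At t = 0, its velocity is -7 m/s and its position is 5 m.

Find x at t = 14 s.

On each constant-a segment, Δv = aΔt and Δx = v₀Δt + ½aΔt²; chain segment to segment.
0–3 s: v starts -7 m/s; Δx = -7·3 + ½·-7·3² = -52.5 m; v ends -28 m/s.
3–9 s: v starts -28 m/s; Δx = -28·6 + ½·10·6² = 12 m; v ends 32 m/s.
9–11 s: v starts 32 m/s; Δx = 32·2 + ½·2·2² = 68 m; v ends 36 m/s.
11–14 s: v starts 36 m/s; Δx = 36·3 + ½·-9·3² = 67.5 m; v ends 9 m/s.
x(14) = 5 + Σ Δx = 100 m.

100 m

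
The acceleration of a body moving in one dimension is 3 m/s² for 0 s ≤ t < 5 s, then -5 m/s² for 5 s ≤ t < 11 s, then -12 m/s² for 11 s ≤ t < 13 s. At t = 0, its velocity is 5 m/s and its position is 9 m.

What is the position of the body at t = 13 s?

On each constant-a segment, Δv = aΔt and Δx = v₀Δt + ½aΔt²; chain segment to segment.
0–5 s: v starts 5 m/s; Δx = 5·5 + ½·3·5² = 62.5 m; v ends 20 m/s.
5–11 s: v starts 20 m/s; Δx = 20·6 + ½·-5·6² = 30 m; v ends -10 m/s.
11–13 s: v starts -10 m/s; Δx = -10·2 + ½·-12·2² = -44 m; v ends -34 m/s.
x(13) = 9 + Σ Δx = 57.5 m.

57.5 m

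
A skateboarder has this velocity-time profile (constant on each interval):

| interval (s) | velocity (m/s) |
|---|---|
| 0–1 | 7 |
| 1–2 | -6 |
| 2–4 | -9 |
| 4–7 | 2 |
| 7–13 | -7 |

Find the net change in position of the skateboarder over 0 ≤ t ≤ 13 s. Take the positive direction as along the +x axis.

Net displacement equals the area under the velocity-time graph (areas below the axis count negative).
0–1 s: 7 × 1 = 7 m
1–2 s: -6 × 1 = -6 m
2–4 s: -9 × 2 = -18 m
4–7 s: 2 × 3 = 6 m
7–13 s: -7 × 6 = -42 m
Net displacement = -53 m

-53 m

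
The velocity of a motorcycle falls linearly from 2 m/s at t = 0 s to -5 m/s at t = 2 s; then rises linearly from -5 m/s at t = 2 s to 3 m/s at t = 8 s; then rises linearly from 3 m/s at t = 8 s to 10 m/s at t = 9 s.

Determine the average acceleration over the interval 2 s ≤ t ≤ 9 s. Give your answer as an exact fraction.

Average acceleration = Δv/Δt = (10 − -5)/(9 − 2) = 15/7 m/s².

15/7 m/s²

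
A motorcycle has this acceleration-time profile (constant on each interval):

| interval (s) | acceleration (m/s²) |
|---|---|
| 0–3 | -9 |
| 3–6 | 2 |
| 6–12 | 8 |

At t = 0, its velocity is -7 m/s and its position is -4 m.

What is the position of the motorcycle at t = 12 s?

On each constant-a segment, Δv = aΔt and Δx = v₀Δt + ½aΔt²; chain segment to segment.
0–3 s: v starts -7 m/s; Δx = -7·3 + ½·-9·3² = -61.5 m; v ends -34 m/s.
3–6 s: v starts -34 m/s; Δx = -34·3 + ½·2·3² = -93 m; v ends -28 m/s.
6–12 s: v starts -28 m/s; Δx = -28·6 + ½·8·6² = -24 m; v ends 20 m/s.
x(12) = -4 + Σ Δx = -182.5 m.

-182.5 m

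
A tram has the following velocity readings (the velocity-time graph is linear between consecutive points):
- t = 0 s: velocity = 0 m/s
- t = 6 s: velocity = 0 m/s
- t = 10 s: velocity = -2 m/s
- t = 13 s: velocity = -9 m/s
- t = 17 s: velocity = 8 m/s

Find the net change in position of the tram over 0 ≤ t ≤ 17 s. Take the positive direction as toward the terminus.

Displacement is the signed area under the v-t curve.
0–6 s: 0 × 6 = 0 m
6–10 s: ½(0 + -2)(4) = -4 m
10–13 s: ½(-2 + -9)(3) = -16.5 m
13–17 s: ½(-9 + 8)(4) = -2 m
Net displacement = -22.5 m

-22.5 m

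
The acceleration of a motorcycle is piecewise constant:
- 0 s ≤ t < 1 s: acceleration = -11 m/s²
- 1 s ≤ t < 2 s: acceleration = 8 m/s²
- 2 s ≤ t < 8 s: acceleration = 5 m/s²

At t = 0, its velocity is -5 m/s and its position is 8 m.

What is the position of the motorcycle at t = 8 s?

27.5 m

On each constant-a segment, Δv = aΔt and Δx = v₀Δt + ½aΔt²; chain segment to segment.
0–1 s: v starts -5 m/s; Δx = -5·1 + ½·-11·1² = -10.5 m; v ends -16 m/s.
1–2 s: v starts -16 m/s; Δx = -16·1 + ½·8·1² = -12 m; v ends -8 m/s.
2–8 s: v starts -8 m/s; Δx = -8·6 + ½·5·6² = 42 m; v ends 22 m/s.
x(8) = 8 + Σ Δx = 27.5 m.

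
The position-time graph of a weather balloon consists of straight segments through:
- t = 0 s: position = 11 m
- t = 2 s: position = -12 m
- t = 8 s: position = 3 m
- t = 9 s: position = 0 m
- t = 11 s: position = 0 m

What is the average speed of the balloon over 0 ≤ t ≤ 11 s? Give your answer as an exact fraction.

Average speed = (total path length)/(elapsed time); on a piecewise-linear x-t graph the path length is Σ|Δx|.
0–2 s: |Δx| = |-12 − 11| = 23 m
2–8 s: |Δx| = |3 − -12| = 15 m
8–9 s: |Δx| = |0 − 3| = 3 m
9–11 s: |Δx| = |0 − 0| = 0 m
Total path = 41 m; average speed = 41/11 = 41/11 m/s.

41/11 m/s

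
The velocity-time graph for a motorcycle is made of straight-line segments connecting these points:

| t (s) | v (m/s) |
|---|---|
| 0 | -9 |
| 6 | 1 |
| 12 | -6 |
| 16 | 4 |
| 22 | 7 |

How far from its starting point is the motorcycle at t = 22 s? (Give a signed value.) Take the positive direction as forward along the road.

Net displacement equals the area under the velocity-time graph (areas below the axis count negative).
0–6 s: ½(-9 + 1)(6) = -24 m
6–12 s: ½(1 + -6)(6) = -15 m
12–16 s: ½(-6 + 4)(4) = -4 m
16–22 s: ½(4 + 7)(6) = 33 m
Net displacement = -10 m

-10 m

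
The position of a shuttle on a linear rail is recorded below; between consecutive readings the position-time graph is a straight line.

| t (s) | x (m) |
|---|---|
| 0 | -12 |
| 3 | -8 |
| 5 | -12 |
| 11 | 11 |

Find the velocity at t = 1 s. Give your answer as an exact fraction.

Velocity is the slope of the x-t graph on 0–3 s: (-8 − -12)/(3 − 0) = 4/3 m/s.

4/3 m/s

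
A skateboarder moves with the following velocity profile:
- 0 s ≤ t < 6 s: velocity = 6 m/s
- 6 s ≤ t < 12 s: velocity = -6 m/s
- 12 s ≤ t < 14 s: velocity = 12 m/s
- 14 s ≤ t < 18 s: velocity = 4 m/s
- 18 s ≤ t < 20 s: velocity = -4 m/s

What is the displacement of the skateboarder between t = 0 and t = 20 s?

32 m

Net displacement equals the area under the velocity-time graph (areas below the axis count negative).
0–6 s: 6 × 6 = 36 m
6–12 s: -6 × 6 = -36 m
12–14 s: 12 × 2 = 24 m
14–18 s: 4 × 4 = 16 m
18–20 s: -4 × 2 = -8 m
Net displacement = 32 m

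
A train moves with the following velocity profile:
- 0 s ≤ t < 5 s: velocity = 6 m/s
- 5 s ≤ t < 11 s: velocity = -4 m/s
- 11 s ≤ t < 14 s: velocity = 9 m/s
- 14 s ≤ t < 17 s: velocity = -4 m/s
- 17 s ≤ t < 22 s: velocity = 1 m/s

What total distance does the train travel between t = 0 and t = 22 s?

98 m

Total distance travelled is ∫|v| dt — sum the magnitudes of each area piece.
0–5 s: |6| × 5 = 30 m
5–11 s: |-4| × 6 = 24 m
11–14 s: |9| × 3 = 27 m
14–17 s: |-4| × 3 = 12 m
17–22 s: |1| × 5 = 5 m
Total distance = 98 m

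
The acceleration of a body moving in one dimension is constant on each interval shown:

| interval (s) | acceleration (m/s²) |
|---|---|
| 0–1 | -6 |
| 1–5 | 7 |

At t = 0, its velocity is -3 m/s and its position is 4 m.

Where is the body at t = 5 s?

18 m

On each constant-a segment, Δv = aΔt and Δx = v₀Δt + ½aΔt²; chain segment to segment.
0–1 s: v starts -3 m/s; Δx = -3·1 + ½·-6·1² = -6 m; v ends -9 m/s.
1–5 s: v starts -9 m/s; Δx = -9·4 + ½·7·4² = 20 m; v ends 19 m/s.
x(5) = 4 + Σ Δx = 18 m.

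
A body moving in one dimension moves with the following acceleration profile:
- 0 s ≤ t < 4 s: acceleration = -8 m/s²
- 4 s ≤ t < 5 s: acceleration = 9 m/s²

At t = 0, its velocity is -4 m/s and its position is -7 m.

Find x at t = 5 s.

On each constant-a segment, Δv = aΔt and Δx = v₀Δt + ½aΔt²; chain segment to segment.
0–4 s: v starts -4 m/s; Δx = -4·4 + ½·-8·4² = -80 m; v ends -36 m/s.
4–5 s: v starts -36 m/s; Δx = -36·1 + ½·9·1² = -31.5 m; v ends -27 m/s.
x(5) = -7 + Σ Δx = -118.5 m.

-118.5 m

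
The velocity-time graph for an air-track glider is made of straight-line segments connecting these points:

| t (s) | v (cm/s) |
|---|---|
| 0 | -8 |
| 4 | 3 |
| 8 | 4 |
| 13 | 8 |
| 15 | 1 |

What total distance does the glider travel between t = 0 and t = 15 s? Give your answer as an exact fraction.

Total distance travelled is ∫|v| dt — sum the magnitudes of each area piece.
0–4 s: v = 0 at t = 32/11 s; triangle areas 128/11 + 18/11 = 146/11 cm
4–8 s: |½(3 + 4)(4)| = 14 cm
8–13 s: |½(4 + 8)(5)| = 30 cm
13–15 s: |½(8 + 1)(2)| = 9 cm
Total distance = 729/11 cm

729/11 cm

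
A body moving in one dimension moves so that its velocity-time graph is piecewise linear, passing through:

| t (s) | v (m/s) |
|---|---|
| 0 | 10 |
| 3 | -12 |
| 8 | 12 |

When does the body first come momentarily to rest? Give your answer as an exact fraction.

t = 15/11 s

v changes sign on 0–3 s (from 10 to -12); the graph is linear there, so v = 0 at t = 0 + (-10)·(3 − 0)/(-12 − 10) = 15/11 s.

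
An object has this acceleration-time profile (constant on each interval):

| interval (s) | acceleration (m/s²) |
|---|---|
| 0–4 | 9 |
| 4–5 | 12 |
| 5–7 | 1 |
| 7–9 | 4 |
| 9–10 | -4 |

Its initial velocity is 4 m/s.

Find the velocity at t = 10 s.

58 m/s

Δv equals the area under the a-t graph; then v = v₀ + Δv.
0–4 s: 9 × 4 = 36 m/s
4–5 s: 12 × 1 = 12 m/s
5–7 s: 1 × 2 = 2 m/s
7–9 s: 4 × 2 = 8 m/s
9–10 s: -4 × 1 = -4 m/s
Δv = 54 m/s, so v(10) = 4 + (54) = 58 m/s.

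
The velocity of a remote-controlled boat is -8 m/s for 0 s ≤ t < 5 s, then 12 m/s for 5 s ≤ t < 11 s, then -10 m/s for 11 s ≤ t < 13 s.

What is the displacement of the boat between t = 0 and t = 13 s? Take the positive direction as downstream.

Net displacement equals the area under the velocity-time graph (areas below the axis count negative).
0–5 s: -8 × 5 = -40 m
5–11 s: 12 × 6 = 72 m
11–13 s: -10 × 2 = -20 m
Net displacement = 12 m

12 m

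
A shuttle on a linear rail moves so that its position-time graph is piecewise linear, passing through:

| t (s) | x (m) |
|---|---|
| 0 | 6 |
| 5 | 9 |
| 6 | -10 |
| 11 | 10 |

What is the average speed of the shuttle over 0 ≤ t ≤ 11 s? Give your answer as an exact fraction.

Average speed = (total path length)/(elapsed time); on a piecewise-linear x-t graph the path length is Σ|Δx|.
0–5 s: |Δx| = |9 − 6| = 3 m
5–6 s: |Δx| = |-10 − 9| = 19 m
6–11 s: |Δx| = |10 − -10| = 20 m
Total path = 42 m; average speed = 42/11 = 42/11 m/s.

42/11 m/s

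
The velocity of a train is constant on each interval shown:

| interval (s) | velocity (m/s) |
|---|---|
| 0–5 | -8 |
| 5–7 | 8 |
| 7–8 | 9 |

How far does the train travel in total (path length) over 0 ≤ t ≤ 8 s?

Total distance travelled is ∫|v| dt — sum the magnitudes of each area piece.
0–5 s: |-8| × 5 = 40 m
5–7 s: |8| × 2 = 16 m
7–8 s: |9| × 1 = 9 m
Total distance = 65 m

65 m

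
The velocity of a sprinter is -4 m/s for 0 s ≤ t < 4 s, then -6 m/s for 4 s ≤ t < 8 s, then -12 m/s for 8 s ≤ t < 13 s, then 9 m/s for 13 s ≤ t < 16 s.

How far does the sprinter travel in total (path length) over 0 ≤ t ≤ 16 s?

Total distance travelled is ∫|v| dt — sum the magnitudes of each area piece.
0–4 s: |-4| × 4 = 16 m
4–8 s: |-6| × 4 = 24 m
8–13 s: |-12| × 5 = 60 m
13–16 s: |9| × 3 = 27 m
Total distance = 127 m

127 m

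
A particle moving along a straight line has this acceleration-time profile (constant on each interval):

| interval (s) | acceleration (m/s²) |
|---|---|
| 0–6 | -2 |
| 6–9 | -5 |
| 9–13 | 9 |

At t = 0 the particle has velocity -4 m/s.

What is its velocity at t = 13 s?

Δv equals the area under the a-t graph; then v = v₀ + Δv.
0–6 s: -2 × 6 = -12 m/s
6–9 s: -5 × 3 = -15 m/s
9–13 s: 9 × 4 = 36 m/s
Δv = 9 m/s, so v(13) = -4 + (9) = 5 m/s.

5 m/s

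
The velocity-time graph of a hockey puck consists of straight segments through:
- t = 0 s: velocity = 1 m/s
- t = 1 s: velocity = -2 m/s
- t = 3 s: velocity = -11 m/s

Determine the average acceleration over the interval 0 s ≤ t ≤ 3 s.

-4 m/s²

Average acceleration = Δv/Δt = (-11 − 1)/(3 − 0) = -4 m/s².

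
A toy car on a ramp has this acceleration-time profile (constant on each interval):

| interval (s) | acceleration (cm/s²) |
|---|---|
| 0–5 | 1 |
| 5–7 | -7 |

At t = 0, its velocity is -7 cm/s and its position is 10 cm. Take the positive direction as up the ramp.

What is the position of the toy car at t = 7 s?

-30.5 cm

On each constant-a segment, Δv = aΔt and Δx = v₀Δt + ½aΔt²; chain segment to segment.
0–5 s: v starts -7 cm/s; Δx = -7·5 + ½·1·5² = -22.5 cm; v ends -2 cm/s.
5–7 s: v starts -2 cm/s; Δx = -2·2 + ½·-7·2² = -18 cm; v ends -16 cm/s.
x(7) = 10 + Σ Δx = -30.5 cm.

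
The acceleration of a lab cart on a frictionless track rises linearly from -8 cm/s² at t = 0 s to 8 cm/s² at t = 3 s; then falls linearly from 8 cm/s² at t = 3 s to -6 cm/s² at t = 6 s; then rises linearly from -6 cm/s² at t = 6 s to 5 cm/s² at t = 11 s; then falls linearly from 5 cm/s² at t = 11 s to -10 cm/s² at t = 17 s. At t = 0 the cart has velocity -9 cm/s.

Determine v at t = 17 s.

-23.5 cm/s

Δv equals the area under the a-t graph; then v = v₀ + Δv.
0–3 s: ½(-8 + 8)(3) = 0 cm/s
3–6 s: ½(8 + -6)(3) = 3 cm/s
6–11 s: ½(-6 + 5)(5) = -2.5 cm/s
11–17 s: ½(5 + -10)(6) = -15 cm/s
Δv = -14.5 cm/s, so v(17) = -9 + (-14.5) = -23.5 cm/s.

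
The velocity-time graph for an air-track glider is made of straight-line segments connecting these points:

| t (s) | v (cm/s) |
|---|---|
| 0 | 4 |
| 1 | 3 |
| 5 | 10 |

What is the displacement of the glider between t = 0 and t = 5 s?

29.5 cm

Net displacement equals the area under the velocity-time graph (areas below the axis count negative).
0–1 s: ½(4 + 3)(1) = 3.5 cm
1–5 s: ½(3 + 10)(4) = 26 cm
Net displacement = 29.5 cm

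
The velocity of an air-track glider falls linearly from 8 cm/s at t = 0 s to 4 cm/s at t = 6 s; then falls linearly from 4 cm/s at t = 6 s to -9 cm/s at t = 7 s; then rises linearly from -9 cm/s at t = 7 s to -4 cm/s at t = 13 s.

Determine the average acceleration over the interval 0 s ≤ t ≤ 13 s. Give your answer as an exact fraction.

Average acceleration = Δv/Δt = (-4 − 8)/(13 − 0) = -12/13 cm/s².

-12/13 cm/s²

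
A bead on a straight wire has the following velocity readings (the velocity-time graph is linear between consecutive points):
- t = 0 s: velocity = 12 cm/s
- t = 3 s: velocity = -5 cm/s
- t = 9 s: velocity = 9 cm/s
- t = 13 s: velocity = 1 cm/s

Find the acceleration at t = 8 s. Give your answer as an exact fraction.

Acceleration is the slope of the v-t graph on 3–9 s: (9 − -5)/(9 − 3) = 7/3 cm/s².

7/3 cm/s²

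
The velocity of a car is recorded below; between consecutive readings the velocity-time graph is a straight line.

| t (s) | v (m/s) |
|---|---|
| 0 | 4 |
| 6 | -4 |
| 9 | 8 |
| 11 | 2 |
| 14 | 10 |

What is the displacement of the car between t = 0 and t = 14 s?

34 m

Net displacement equals the area under the velocity-time graph (areas below the axis count negative).
0–6 s: ½(4 + -4)(6) = 0 m
6–9 s: ½(-4 + 8)(3) = 6 m
9–11 s: ½(8 + 2)(2) = 10 m
11–14 s: ½(2 + 10)(3) = 18 m
Net displacement = 34 m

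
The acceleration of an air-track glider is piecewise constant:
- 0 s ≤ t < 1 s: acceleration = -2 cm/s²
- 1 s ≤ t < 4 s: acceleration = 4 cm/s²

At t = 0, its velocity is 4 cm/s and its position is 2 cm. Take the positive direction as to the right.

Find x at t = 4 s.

29 cm

On each constant-a segment, Δv = aΔt and Δx = v₀Δt + ½aΔt²; chain segment to segment.
0–1 s: v starts 4 cm/s; Δx = 4·1 + ½·-2·1² = 3 cm; v ends 2 cm/s.
1–4 s: v starts 2 cm/s; Δx = 2·3 + ½·4·3² = 24 cm; v ends 14 cm/s.
x(4) = 2 + Σ Δx = 29 cm.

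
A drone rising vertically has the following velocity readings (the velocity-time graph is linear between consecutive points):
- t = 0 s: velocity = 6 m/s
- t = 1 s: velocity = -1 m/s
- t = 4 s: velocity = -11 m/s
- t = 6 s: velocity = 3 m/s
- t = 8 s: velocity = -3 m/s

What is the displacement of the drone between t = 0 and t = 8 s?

-23.5 m

Net displacement equals the area under the velocity-time graph (areas below the axis count negative).
0–1 s: ½(6 + -1)(1) = 2.5 m
1–4 s: ½(-1 + -11)(3) = -18 m
4–6 s: ½(-11 + 3)(2) = -8 m
6–8 s: ½(3 + -3)(2) = 0 m
Net displacement = -23.5 m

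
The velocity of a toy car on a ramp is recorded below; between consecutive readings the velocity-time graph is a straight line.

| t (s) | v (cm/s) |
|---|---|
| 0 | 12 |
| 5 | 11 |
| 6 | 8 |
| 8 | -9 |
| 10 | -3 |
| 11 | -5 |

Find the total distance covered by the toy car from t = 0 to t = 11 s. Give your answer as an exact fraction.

1556/17 cm

Distance (not displacement) is the total path length: add the absolute areas under v-t.
0–5 s: |½(12 + 11)(5)| = 57.5 cm
5–6 s: |½(11 + 8)(1)| = 9.5 cm
6–8 s: v = 0 at t = 118/17 s; triangle areas 64/17 + 81/17 = 145/17 cm
8–10 s: |½(-9 + -3)(2)| = 12 cm
10–11 s: |½(-3 + -5)(1)| = 4 cm
Total distance = 1556/17 cm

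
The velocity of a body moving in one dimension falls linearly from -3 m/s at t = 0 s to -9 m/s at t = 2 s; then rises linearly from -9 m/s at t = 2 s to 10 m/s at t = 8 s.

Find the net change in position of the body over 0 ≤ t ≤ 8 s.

-9 m

Displacement is the signed area under the v-t curve.
0–2 s: ½(-3 + -9)(2) = -12 m
2–8 s: ½(-9 + 10)(6) = 3 m
Net displacement = -9 m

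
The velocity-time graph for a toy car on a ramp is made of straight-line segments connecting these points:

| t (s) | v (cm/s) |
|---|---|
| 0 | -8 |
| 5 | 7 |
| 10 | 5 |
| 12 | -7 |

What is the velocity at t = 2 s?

On 0–5 s the graph is linear from -8 to 7 cm/s: v(2) = -8 + (7 − -8)·(2 − 0)/(5 − 0) = -2 cm/s.

-2 cm/s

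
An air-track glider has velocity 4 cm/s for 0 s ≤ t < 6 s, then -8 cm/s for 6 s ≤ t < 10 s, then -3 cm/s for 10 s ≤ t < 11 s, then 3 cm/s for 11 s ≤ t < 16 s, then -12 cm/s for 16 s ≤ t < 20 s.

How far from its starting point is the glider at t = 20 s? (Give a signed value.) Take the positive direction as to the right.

Net displacement equals the area under the velocity-time graph (areas below the axis count negative).
0–6 s: 4 × 6 = 24 cm
6–10 s: -8 × 4 = -32 cm
10–11 s: -3 × 1 = -3 cm
11–16 s: 3 × 5 = 15 cm
16–20 s: -12 × 4 = -48 cm
Net displacement = -44 cm

-44 cm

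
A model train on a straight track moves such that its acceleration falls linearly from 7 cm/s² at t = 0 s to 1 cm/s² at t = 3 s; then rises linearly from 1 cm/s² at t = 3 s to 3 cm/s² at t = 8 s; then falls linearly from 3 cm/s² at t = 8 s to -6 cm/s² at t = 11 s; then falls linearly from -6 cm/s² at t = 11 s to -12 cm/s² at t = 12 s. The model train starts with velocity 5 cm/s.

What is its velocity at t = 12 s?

13.5 cm/s

Δv equals the area under the a-t graph; then v = v₀ + Δv.
0–3 s: ½(7 + 1)(3) = 12 cm/s
3–8 s: ½(1 + 3)(5) = 10 cm/s
8–11 s: ½(3 + -6)(3) = -4.5 cm/s
11–12 s: ½(-6 + -12)(1) = -9 cm/s
Δv = 8.5 cm/s, so v(12) = 5 + (8.5) = 13.5 cm/s.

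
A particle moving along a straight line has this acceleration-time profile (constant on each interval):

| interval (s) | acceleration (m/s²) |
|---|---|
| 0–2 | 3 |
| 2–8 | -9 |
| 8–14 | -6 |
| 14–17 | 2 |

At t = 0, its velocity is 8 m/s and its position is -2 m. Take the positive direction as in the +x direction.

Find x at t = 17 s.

On each constant-a segment, Δv = aΔt and Δx = v₀Δt + ½aΔt²; chain segment to segment.
0–2 s: v starts 8 m/s; Δx = 8·2 + ½·3·2² = 22 m; v ends 14 m/s.
2–8 s: v starts 14 m/s; Δx = 14·6 + ½·-9·6² = -78 m; v ends -40 m/s.
8–14 s: v starts -40 m/s; Δx = -40·6 + ½·-6·6² = -348 m; v ends -76 m/s.
14–17 s: v starts -76 m/s; Δx = -76·3 + ½·2·3² = -219 m; v ends -70 m/s.
x(17) = -2 + Σ Δx = -625 m.

-625 m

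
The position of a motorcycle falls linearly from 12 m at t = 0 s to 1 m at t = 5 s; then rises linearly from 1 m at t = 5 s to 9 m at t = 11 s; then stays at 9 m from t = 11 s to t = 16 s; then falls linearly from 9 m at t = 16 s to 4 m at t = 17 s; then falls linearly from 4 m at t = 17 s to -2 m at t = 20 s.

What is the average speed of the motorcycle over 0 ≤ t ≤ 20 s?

1.5 m/s

Average speed = (total path length)/(elapsed time); on a piecewise-linear x-t graph the path length is Σ|Δx|.
0–5 s: |Δx| = |1 − 12| = 11 m
5–11 s: |Δx| = |9 − 1| = 8 m
11–16 s: |Δx| = |9 − 9| = 0 m
16–17 s: |Δx| = |4 − 9| = 5 m
17–20 s: |Δx| = |-2 − 4| = 6 m
Total path = 30 m; average speed = 30/20 = 1.5 m/s.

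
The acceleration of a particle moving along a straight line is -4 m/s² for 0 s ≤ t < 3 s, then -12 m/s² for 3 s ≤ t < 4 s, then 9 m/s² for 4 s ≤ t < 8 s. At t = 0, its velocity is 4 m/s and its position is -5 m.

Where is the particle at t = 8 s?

-33 m

On each constant-a segment, Δv = aΔt and Δx = v₀Δt + ½aΔt²; chain segment to segment.
0–3 s: v starts 4 m/s; Δx = 4·3 + ½·-4·3² = -6 m; v ends -8 m/s.
3–4 s: v starts -8 m/s; Δx = -8·1 + ½·-12·1² = -14 m; v ends -20 m/s.
4–8 s: v starts -20 m/s; Δx = -20·4 + ½·9·4² = -8 m; v ends 16 m/s.
x(8) = -5 + Σ Δx = -33 m.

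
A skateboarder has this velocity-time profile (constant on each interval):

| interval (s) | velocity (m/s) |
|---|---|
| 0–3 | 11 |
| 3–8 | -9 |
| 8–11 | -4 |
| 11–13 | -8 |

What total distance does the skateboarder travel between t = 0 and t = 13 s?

Total distance travelled is ∫|v| dt — sum the magnitudes of each area piece.
0–3 s: |11| × 3 = 33 m
3–8 s: |-9| × 5 = 45 m
8–11 s: |-4| × 3 = 12 m
11–13 s: |-8| × 2 = 16 m
Total distance = 106 m

106 m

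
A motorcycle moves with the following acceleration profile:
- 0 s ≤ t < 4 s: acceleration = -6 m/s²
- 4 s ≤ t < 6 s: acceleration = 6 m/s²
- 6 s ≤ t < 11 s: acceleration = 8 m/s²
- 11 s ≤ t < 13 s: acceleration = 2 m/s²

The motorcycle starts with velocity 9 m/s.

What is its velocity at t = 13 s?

Δv equals the area under the a-t graph; then v = v₀ + Δv.
0–4 s: -6 × 4 = -24 m/s
4–6 s: 6 × 2 = 12 m/s
6–11 s: 8 × 5 = 40 m/s
11–13 s: 2 × 2 = 4 m/s
Δv = 32 m/s, so v(13) = 9 + (32) = 41 m/s.

41 m/s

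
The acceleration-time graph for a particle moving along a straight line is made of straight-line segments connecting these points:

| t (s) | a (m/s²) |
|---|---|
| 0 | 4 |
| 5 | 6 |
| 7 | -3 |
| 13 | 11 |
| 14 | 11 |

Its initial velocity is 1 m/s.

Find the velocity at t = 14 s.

Δv equals the area under the a-t graph; then v = v₀ + Δv.
0–5 s: ½(4 + 6)(5) = 25 m/s
5–7 s: ½(6 + -3)(2) = 3 m/s
7–13 s: ½(-3 + 11)(6) = 24 m/s
13–14 s: 11 × 1 = 11 m/s
Δv = 63 m/s, so v(14) = 1 + (63) = 64 m/s.

64 m/s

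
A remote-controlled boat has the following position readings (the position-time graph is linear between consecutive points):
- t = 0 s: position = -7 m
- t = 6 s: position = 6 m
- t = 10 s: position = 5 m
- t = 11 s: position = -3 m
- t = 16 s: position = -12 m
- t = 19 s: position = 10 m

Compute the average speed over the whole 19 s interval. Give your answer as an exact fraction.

53/19 m/s

Average speed = (total path length)/(elapsed time); on a piecewise-linear x-t graph the path length is Σ|Δx|.
0–6 s: |Δx| = |6 − -7| = 13 m
6–10 s: |Δx| = |5 − 6| = 1 m
10–11 s: |Δx| = |-3 − 5| = 8 m
11–16 s: |Δx| = |-12 − -3| = 9 m
16–19 s: |Δx| = |10 − -12| = 22 m
Total path = 53 m; average speed = 53/19 = 53/19 m/s.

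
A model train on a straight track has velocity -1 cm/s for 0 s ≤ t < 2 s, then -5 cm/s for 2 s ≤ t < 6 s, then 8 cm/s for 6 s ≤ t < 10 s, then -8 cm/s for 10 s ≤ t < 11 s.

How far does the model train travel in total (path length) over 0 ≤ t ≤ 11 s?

62 cm

Total distance travelled is ∫|v| dt — sum the magnitudes of each area piece.
0–2 s: |-1| × 2 = 2 cm
2–6 s: |-5| × 4 = 20 cm
6–10 s: |8| × 4 = 32 cm
10–11 s: |-8| × 1 = 8 cm
Total distance = 62 cm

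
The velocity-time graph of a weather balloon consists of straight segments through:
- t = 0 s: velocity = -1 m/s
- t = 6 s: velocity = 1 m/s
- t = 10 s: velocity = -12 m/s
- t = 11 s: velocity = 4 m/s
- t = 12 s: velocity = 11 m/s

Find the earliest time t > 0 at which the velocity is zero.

v changes sign on 0–6 s (from -1 to 1); the graph is linear there, so v = 0 at t = 0 + (1)·(6 − 0)/(1 − -1) = 3 s.

t = 3 s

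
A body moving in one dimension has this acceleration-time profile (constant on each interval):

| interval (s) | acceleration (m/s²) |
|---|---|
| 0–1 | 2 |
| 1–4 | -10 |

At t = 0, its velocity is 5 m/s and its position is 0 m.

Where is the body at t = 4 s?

-18 m

On each constant-a segment, Δv = aΔt and Δx = v₀Δt + ½aΔt²; chain segment to segment.
0–1 s: v starts 5 m/s; Δx = 5·1 + ½·2·1² = 6 m; v ends 7 m/s.
1–4 s: v starts 7 m/s; Δx = 7·3 + ½·-10·3² = -24 m; v ends -23 m/s.
x(4) = 0 + Σ Δx = -18 m.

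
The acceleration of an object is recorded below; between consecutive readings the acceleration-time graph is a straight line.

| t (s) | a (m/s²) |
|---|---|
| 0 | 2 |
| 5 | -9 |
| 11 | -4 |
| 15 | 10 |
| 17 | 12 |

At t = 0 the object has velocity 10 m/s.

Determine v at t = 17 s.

-12.5 m/s

Δv equals the area under the a-t graph; then v = v₀ + Δv.
0–5 s: ½(2 + -9)(5) = -17.5 m/s
5–11 s: ½(-9 + -4)(6) = -39 m/s
11–15 s: ½(-4 + 10)(4) = 12 m/s
15–17 s: ½(10 + 12)(2) = 22 m/s
Δv = -22.5 m/s, so v(17) = 10 + (-22.5) = -12.5 m/s.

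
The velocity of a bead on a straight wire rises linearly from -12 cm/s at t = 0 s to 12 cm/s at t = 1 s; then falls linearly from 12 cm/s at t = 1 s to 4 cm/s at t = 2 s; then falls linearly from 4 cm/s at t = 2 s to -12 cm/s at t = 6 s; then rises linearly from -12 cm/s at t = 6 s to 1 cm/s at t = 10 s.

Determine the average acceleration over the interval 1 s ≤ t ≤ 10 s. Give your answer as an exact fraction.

Average acceleration = Δv/Δt = (1 − 12)/(10 − 1) = -11/9 cm/s².

-11/9 cm/s²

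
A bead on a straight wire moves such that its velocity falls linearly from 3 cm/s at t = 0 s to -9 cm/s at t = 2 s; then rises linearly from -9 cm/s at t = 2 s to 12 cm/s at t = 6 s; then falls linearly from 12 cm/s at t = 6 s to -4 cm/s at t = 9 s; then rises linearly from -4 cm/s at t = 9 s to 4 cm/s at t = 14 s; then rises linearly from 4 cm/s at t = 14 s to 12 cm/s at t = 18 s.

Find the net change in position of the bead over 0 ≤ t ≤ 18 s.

44 cm

Net displacement equals the area under the velocity-time graph (areas below the axis count negative).
0–2 s: ½(3 + -9)(2) = -6 cm
2–6 s: ½(-9 + 12)(4) = 6 cm
6–9 s: ½(12 + -4)(3) = 12 cm
9–14 s: ½(-4 + 4)(5) = 0 cm
14–18 s: ½(4 + 12)(4) = 32 cm
Net displacement = 44 cm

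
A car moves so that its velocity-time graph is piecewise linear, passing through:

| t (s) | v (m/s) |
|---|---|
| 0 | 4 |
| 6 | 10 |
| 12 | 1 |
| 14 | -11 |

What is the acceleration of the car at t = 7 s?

-1.5 m/s²

Acceleration is the slope of the v-t graph on 6–12 s: (1 − 10)/(12 − 6) = -1.5 m/s².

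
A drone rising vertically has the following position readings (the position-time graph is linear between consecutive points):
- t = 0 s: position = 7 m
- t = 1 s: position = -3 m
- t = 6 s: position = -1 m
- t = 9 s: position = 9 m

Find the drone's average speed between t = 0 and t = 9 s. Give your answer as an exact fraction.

Average speed = (total path length)/(elapsed time); on a piecewise-linear x-t graph the path length is Σ|Δx|.
0–1 s: |Δx| = |-3 − 7| = 10 m
1–6 s: |Δx| = |-1 − -3| = 2 m
6–9 s: |Δx| = |9 − -1| = 10 m
Total path = 22 m; average speed = 22/9 = 22/9 m/s.

22/9 m/s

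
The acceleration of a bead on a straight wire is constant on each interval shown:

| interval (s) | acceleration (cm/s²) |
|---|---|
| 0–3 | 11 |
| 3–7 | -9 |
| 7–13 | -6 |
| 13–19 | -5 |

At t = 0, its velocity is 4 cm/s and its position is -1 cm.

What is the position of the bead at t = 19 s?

On each constant-a segment, Δv = aΔt and Δx = v₀Δt + ½aΔt²; chain segment to segment.
0–3 s: v starts 4 cm/s; Δx = 4·3 + ½·11·3² = 61.5 cm; v ends 37 cm/s.
3–7 s: v starts 37 cm/s; Δx = 37·4 + ½·-9·4² = 76 cm; v ends 1 cm/s.
7–13 s: v starts 1 cm/s; Δx = 1·6 + ½·-6·6² = -102 cm; v ends -35 cm/s.
13–19 s: v starts -35 cm/s; Δx = -35·6 + ½·-5·6² = -300 cm; v ends -65 cm/s.
x(19) = -1 + Σ Δx = -265.5 cm.

-265.5 cm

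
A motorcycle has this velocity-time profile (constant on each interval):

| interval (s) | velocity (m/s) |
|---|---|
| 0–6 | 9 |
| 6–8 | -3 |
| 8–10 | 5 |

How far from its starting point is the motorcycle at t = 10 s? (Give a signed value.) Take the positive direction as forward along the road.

58 m

Net displacement equals the area under the velocity-time graph (areas below the axis count negative).
0–6 s: 9 × 6 = 54 m
6–8 s: -3 × 2 = -6 m
8–10 s: 5 × 2 = 10 m
Net displacement = 58 m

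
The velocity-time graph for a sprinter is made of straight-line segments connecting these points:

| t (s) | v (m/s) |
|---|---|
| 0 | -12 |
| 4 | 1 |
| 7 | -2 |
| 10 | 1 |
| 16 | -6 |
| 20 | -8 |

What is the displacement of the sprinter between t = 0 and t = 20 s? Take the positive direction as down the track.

-68 m

Displacement is the signed area under the v-t curve.
0–4 s: ½(-12 + 1)(4) = -22 m
4–7 s: ½(1 + -2)(3) = -1.5 m
7–10 s: ½(-2 + 1)(3) = -1.5 m
10–16 s: ½(1 + -6)(6) = -15 m
16–20 s: ½(-6 + -8)(4) = -28 m
Net displacement = -68 m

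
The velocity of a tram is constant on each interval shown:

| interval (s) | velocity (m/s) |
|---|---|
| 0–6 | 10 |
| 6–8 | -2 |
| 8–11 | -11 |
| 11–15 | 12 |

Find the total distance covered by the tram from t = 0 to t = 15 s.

145 m

Total distance travelled is ∫|v| dt — sum the magnitudes of each area piece.
0–6 s: |10| × 6 = 60 m
6–8 s: |-2| × 2 = 4 m
8–11 s: |-11| × 3 = 33 m
11–15 s: |12| × 4 = 48 m
Total distance = 145 m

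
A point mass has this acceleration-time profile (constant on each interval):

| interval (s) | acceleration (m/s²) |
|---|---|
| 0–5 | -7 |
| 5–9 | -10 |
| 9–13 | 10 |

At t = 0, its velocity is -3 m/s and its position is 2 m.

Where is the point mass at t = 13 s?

-564.5 m

On each constant-a segment, Δv = aΔt and Δx = v₀Δt + ½aΔt²; chain segment to segment.
0–5 s: v starts -3 m/s; Δx = -3·5 + ½·-7·5² = -102.5 m; v ends -38 m/s.
5–9 s: v starts -38 m/s; Δx = -38·4 + ½·-10·4² = -232 m; v ends -78 m/s.
9–13 s: v starts -78 m/s; Δx = -78·4 + ½·10·4² = -232 m; v ends -38 m/s.
x(13) = 2 + Σ Δx = -564.5 m.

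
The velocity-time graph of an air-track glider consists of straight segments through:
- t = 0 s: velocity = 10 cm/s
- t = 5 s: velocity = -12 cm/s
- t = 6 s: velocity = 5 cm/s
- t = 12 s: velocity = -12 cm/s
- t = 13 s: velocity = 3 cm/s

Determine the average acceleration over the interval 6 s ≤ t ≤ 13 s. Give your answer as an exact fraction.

-2/7 cm/s²

Average acceleration = Δv/Δt = (3 − 5)/(13 − 6) = -2/7 cm/s².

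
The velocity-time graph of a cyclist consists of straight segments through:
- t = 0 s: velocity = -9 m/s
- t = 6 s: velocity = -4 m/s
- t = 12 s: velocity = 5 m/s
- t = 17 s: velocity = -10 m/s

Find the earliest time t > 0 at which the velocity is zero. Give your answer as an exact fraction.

t = 26/3 s

v changes sign on 6–12 s (from -4 to 5); the graph is linear there, so v = 0 at t = 6 + (4)·(12 − 6)/(5 − -4) = 26/3 s.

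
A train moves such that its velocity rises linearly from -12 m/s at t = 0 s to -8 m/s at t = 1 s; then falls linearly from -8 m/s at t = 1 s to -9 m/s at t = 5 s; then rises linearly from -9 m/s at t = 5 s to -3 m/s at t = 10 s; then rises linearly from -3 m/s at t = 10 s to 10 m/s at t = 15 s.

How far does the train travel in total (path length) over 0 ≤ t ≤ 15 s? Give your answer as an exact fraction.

Distance (not displacement) is the total path length: add the absolute areas under v-t.
0–1 s: |½(-12 + -8)(1)| = 10 m
1–5 s: |½(-8 + -9)(4)| = 34 m
5–10 s: |½(-9 + -3)(5)| = 30 m
10–15 s: v = 0 at t = 145/13 s; triangle areas 45/26 + 250/13 = 545/26 m
Total distance = 2469/26 m

2469/26 m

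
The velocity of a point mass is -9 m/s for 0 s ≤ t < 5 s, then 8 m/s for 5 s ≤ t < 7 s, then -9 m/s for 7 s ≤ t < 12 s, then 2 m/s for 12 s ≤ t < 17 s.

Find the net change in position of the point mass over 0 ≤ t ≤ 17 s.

Displacement is the signed area under the v-t curve.
0–5 s: -9 × 5 = -45 m
5–7 s: 8 × 2 = 16 m
7–12 s: -9 × 5 = -45 m
12–17 s: 2 × 5 = 10 m
Net displacement = -64 m

-64 m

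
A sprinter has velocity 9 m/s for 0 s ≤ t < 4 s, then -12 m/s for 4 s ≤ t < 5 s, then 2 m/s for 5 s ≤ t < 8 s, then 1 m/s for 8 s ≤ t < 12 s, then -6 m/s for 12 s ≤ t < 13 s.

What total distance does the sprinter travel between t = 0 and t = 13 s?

Total distance travelled is ∫|v| dt — sum the magnitudes of each area piece.
0–4 s: |9| × 4 = 36 m
4–5 s: |-12| × 1 = 12 m
5–8 s: |2| × 3 = 6 m
8–12 s: |1| × 4 = 4 m
12–13 s: |-6| × 1 = 6 m
Total distance = 64 m

64 m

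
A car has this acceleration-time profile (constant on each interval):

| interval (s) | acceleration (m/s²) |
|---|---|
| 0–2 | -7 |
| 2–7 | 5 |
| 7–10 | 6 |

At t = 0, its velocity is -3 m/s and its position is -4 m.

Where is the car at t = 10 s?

4.5 m

On each constant-a segment, Δv = aΔt and Δx = v₀Δt + ½aΔt²; chain segment to segment.
0–2 s: v starts -3 m/s; Δx = -3·2 + ½·-7·2² = -20 m; v ends -17 m/s.
2–7 s: v starts -17 m/s; Δx = -17·5 + ½·5·5² = -22.5 m; v ends 8 m/s.
7–10 s: v starts 8 m/s; Δx = 8·3 + ½·6·3² = 51 m; v ends 26 m/s.
x(10) = -4 + Σ Δx = 4.5 m.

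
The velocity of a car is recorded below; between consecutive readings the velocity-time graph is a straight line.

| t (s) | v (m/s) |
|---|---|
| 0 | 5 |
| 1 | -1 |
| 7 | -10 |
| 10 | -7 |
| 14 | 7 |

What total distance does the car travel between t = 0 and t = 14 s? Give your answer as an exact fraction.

224/3 m

Total distance travelled is ∫|v| dt — sum the magnitudes of each area piece.
0–1 s: v = 0 at t = 5/6 s; triangle areas 25/12 + 1/12 = 13/6 m
1–7 s: |½(-1 + -10)(6)| = 33 m
7–10 s: |½(-10 + -7)(3)| = 25.5 m
10–14 s: v = 0 at t = 12 s; triangle areas 7 + 7 = 14 m
Total distance = 224/3 m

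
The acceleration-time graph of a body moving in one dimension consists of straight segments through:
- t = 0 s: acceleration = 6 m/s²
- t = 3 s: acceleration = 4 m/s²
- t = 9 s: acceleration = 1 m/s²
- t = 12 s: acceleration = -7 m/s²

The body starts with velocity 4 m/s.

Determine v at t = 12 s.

Δv equals the area under the a-t graph; then v = v₀ + Δv.
0–3 s: ½(6 + 4)(3) = 15 m/s
3–9 s: ½(4 + 1)(6) = 15 m/s
9–12 s: ½(1 + -7)(3) = -9 m/s
Δv = 21 m/s, so v(12) = 4 + (21) = 25 m/s.

25 m/s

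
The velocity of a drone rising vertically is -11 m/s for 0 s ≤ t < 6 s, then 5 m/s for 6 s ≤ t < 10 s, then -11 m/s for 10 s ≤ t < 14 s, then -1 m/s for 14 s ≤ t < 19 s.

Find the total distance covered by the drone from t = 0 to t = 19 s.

Total distance travelled is ∫|v| dt — sum the magnitudes of each area piece.
0–6 s: |-11| × 6 = 66 m
6–10 s: |5| × 4 = 20 m
10–14 s: |-11| × 4 = 44 m
14–19 s: |-1| × 5 = 5 m
Total distance = 135 m

135 m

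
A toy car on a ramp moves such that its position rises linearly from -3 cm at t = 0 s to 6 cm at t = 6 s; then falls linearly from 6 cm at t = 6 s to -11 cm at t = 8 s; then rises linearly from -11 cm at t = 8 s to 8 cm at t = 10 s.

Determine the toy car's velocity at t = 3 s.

Velocity is the slope of the x-t graph on 0–6 s: (6 − -3)/(6 − 0) = 1.5 cm/s.

1.5 cm/s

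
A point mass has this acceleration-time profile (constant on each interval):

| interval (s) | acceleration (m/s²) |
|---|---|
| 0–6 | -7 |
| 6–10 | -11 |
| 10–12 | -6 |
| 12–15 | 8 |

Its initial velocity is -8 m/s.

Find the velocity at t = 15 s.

Δv equals the area under the a-t graph; then v = v₀ + Δv.
0–6 s: -7 × 6 = -42 m/s
6–10 s: -11 × 4 = -44 m/s
10–12 s: -6 × 2 = -12 m/s
12–15 s: 8 × 3 = 24 m/s
Δv = -74 m/s, so v(15) = -8 + (-74) = -82 m/s.

-82 m/s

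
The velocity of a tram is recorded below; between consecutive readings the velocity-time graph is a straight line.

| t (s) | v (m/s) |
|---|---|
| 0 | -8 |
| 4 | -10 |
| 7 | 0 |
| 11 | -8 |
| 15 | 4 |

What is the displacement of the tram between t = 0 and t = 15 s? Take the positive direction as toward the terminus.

Displacement is the signed area under the v-t curve.
0–4 s: ½(-8 + -10)(4) = -36 m
4–7 s: ½(-10 + 0)(3) = -15 m
7–11 s: ½(0 + -8)(4) = -16 m
11–15 s: ½(-8 + 4)(4) = -8 m
Net displacement = -75 m

-75 m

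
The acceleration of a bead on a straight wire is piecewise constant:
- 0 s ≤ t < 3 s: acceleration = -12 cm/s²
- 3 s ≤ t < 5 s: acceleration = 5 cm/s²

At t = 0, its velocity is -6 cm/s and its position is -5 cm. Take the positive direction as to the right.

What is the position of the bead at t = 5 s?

-151 cm

On each constant-a segment, Δv = aΔt and Δx = v₀Δt + ½aΔt²; chain segment to segment.
0–3 s: v starts -6 cm/s; Δx = -6·3 + ½·-12·3² = -72 cm; v ends -42 cm/s.
3–5 s: v starts -42 cm/s; Δx = -42·2 + ½·5·2² = -74 cm; v ends -32 cm/s.
x(5) = -5 + Σ Δx = -151 cm.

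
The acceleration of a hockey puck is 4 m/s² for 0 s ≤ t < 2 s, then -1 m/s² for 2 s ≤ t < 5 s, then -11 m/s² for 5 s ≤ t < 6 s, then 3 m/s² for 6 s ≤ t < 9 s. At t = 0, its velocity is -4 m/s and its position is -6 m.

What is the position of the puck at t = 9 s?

On each constant-a segment, Δv = aΔt and Δx = v₀Δt + ½aΔt²; chain segment to segment.
0–2 s: v starts -4 m/s; Δx = -4·2 + ½·4·2² = 0 m; v ends 4 m/s.
2–5 s: v starts 4 m/s; Δx = 4·3 + ½·-1·3² = 7.5 m; v ends 1 m/s.
5–6 s: v starts 1 m/s; Δx = 1·1 + ½·-11·1² = -4.5 m; v ends -10 m/s.
6–9 s: v starts -10 m/s; Δx = -10·3 + ½·3·3² = -16.5 m; v ends -1 m/s.
x(9) = -6 + Σ Δx = -19.5 m.

-19.5 m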